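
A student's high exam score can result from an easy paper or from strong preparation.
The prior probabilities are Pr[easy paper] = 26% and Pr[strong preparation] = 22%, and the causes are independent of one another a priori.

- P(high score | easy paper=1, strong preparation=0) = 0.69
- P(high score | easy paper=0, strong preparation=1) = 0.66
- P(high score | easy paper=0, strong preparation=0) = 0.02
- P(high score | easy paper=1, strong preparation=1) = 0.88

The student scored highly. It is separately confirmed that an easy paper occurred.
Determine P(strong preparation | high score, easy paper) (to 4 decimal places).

For the numerator, keep only strong preparation=true terms: 0.88×0.22 = 0.193600
The normalizing constant is 0.69×0.78 + 0.88×0.22 = 0.731800
Posterior = 0.193600 / 0.731800 ≈ 0.2646

P(strong preparation | high score, easy paper) ≈ 0.2646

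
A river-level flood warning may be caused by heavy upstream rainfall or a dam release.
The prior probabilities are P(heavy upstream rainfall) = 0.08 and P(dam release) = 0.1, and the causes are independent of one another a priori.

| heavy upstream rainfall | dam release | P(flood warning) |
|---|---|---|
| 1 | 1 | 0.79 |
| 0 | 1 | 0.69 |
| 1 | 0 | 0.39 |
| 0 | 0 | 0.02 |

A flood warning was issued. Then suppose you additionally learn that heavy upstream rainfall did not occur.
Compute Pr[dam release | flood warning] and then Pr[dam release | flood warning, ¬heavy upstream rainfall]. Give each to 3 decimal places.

Sum P(flood warning|·) weighted by the priors over the 4 (heavy upstream rainfall, dam release) configurations:
  P(flood warning) = 0.02×0.92×0.9 + 0.69×0.92×0.1 + 0.39×0.08×0.9 + 0.79×0.08×0.1
        = 0.016560 + 0.063480 + 0.028080 + 0.006320 = 0.114440
Keeping only the dam release-present terms gives 0.069800, so
  P(dam release | flood warning) = 0.069800 / 0.114440 ≈ 0.610

Now condition on the additional information:
By total probability over both values of dam release:
  P(flood warning | ¬heavy upstream rainfall) = 0.02·0.9 + 0.69·0.1
        = 0.018000 + 0.069000 = 0.087000
Keeping only the dam release-present terms gives 0.069000, so
  P(dam release | flood warning, ¬heavy upstream rainfall) = 0.069000 / 0.087000 ≈ 0.793

Pr[dam release | flood warning] ≈ 0.610; Pr[dam release | flood warning, ¬heavy upstream rainfall] ≈ 0.793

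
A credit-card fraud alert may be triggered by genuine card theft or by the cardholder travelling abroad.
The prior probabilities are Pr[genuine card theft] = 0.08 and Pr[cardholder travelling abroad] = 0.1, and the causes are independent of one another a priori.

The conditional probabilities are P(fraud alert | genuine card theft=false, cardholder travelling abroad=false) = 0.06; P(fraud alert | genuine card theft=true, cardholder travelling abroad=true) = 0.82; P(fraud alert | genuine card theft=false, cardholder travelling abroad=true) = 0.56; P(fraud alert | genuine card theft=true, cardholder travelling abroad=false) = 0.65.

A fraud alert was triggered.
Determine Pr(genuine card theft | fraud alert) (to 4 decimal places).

Pr(genuine card theft | fraud alert) ≈ 0.3452

Sum P(fraud alert|·) weighted by the priors over the 4 (genuine card theft, cardholder travelling abroad) configurations:
  P(fraud alert) = 0.06·0.92·0.9 + 0.56·0.92·0.1 + 0.65·0.08·0.9 + 0.82·0.08·0.1
        = 0.049680 + 0.051520 + 0.046800 + 0.006560 = 0.154560
Keeping only the genuine card theft-present terms gives 0.053360, so
  P(genuine card theft | fraud alert) = 0.053360 / 0.154560 ≈ 0.3452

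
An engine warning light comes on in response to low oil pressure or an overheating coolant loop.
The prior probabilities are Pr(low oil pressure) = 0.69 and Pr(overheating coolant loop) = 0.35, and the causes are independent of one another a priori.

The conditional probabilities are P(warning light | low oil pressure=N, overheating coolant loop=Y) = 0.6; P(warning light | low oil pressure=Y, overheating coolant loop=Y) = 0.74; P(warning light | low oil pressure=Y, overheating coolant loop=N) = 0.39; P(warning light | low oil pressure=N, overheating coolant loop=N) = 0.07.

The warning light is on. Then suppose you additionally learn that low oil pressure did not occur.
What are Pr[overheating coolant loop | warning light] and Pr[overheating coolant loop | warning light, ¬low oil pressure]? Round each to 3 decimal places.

For the numerator, keep only overheating coolant loop=true terms: 0.065100 + 0.178710 = 0.243810
Denominator P(warning light): 0.07×0.31×0.65 + 0.6×0.31×0.35 + 0.39×0.69×0.65 + 0.74×0.69×0.35 = 0.432830
P(overheating coolant loop | warning light) = 0.243810/0.432830 ≈ 0.563

Now condition on the additional information:
Enumerate both values of overheating coolant loop and weight by the priors:
  P(warning light | ¬low oil pressure) = 0.07*0.65 + 0.6*0.35
        = 0.045500 + 0.210000 = 0.255500
The terms with overheating coolant loop present sum to 0.210000, so
  P(overheating coolant loop | warning light, ¬low oil pressure) = 0.210000 / 0.255500 ≈ 0.822
With low oil pressure excluded, overheating coolant loop must carry more of the explanatory weight for the warning light.

Pr[overheating coolant loop | warning light] ≈ 0.563; Pr[overheating coolant loop | warning light, ¬low oil pressure] ≈ 0.822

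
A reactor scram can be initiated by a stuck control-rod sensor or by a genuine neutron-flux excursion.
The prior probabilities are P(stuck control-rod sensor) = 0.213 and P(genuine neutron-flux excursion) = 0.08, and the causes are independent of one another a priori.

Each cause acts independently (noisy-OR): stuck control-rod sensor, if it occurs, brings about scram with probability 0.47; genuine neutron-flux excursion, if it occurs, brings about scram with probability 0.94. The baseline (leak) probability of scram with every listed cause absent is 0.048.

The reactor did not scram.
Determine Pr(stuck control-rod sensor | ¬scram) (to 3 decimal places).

Pr(stuck control-rod sensor | ¬scram) ≈ 0.125

Under noisy-OR, P(scram | causes) = 1 − (1−0.048)·∏(1−qᵢ) over the active causes.
Enumerate the 4 (stuck control-rod sensor, genuine neutron-flux excursion) configurations and weight by the priors:
  P(¬scram) = 0.952*0.787*0.92 + 0.05712*0.787*0.08 + 0.50456*0.213*0.92 + 0.030274*0.213*0.08
        = 0.689286 + 0.003596 + 0.098874 + 0.000516 = 0.792272
Keeping only the stuck control-rod sensor-present terms gives 0.099390, so
  P(stuck control-rod sensor | ¬scram) = 0.099390 / 0.792272 ≈ 0.125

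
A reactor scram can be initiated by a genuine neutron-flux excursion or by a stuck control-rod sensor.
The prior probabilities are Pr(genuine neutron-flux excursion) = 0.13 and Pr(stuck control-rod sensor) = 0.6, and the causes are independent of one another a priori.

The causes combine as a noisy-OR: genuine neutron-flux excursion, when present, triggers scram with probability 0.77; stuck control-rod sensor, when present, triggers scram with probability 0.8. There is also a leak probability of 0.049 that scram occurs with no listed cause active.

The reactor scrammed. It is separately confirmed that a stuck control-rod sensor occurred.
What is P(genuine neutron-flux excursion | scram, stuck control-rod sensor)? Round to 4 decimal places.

Under noisy-OR, P(scram | causes) = 1 − (1−0.049)·∏(1−qᵢ) over the active causes.
By total probability over both values of genuine neutron-flux excursion:
  P(scram | stuck control-rod sensor) = 0.8098×0.87 + 0.956254×0.13
        = 0.704526 + 0.124313 = 0.828839
Keeping only the genuine neutron-flux excursion-present terms gives 0.124313, so
  P(genuine neutron-flux excursion | scram, stuck control-rod sensor) = 0.124313 / 0.828839 ≈ 0.1500

P(genuine neutron-flux excursion | scram, stuck control-rod sensor) ≈ 0.1500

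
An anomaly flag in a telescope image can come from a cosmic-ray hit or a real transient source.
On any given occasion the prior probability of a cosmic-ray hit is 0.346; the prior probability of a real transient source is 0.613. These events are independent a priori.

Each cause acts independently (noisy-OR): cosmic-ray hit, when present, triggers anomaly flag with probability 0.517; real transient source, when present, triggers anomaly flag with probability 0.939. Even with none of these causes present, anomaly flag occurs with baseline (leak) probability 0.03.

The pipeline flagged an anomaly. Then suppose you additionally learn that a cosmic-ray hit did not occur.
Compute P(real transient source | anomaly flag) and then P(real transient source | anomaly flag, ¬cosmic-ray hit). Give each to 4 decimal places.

Under noisy-OR, P(anomaly flag | causes) = 1 − (1−0.03)·∏(1−qᵢ) over the active causes.
P(anomaly flag) = 0.03×0.654×0.387 + 0.94083×0.654×0.613 + 0.53149×0.346×0.387 + 0.971421×0.346×0.613 = 0.007593 + 0.377181 + 0.071168 + 0.206036 = 0.661978
Of this, 0.583217 comes from 0.377181 + 0.206036 (the real transient source=true cases).
So P(real transient source | anomaly flag) = 0.583217/0.661978 ≈ 0.8810.

Now also conditioning on cosmic-ray hit≠true:
P(anomaly flag | ¬cosmic-ray hit) = 0.03·0.387 + 0.94083·0.613 = 0.011610 + 0.576729 = 0.588339
Of this, 0.576729 comes from 0.94083·0.613 (the real transient source=true cases).
So P(real transient source | anomaly flag, ¬cosmic-ray hit) = 0.576729/0.588339 ≈ 0.9803.

P(real transient source | anomaly flag) ≈ 0.8810; P(real transient source | anomaly flag, ¬cosmic-ray hit) ≈ 0.9803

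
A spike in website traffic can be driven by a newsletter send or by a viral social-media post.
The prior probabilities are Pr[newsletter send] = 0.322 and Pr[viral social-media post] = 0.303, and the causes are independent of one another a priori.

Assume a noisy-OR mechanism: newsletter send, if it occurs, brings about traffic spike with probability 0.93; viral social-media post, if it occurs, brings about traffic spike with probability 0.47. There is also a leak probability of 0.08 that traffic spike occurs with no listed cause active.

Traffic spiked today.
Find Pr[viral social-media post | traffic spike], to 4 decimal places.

Under noisy-OR, P(traffic spike | causes) = 1 − (1−0.08)·∏(1−qᵢ) over the active causes.
P(traffic spike) = 0.08*0.678*0.697 + 0.5124*0.678*0.303 + 0.9356*0.322*0.697 + 0.965868*0.322*0.303 = 0.037805 + 0.105264 + 0.209980 + 0.094236 = 0.447285
Of this, 0.199500 comes from 0.105264 + 0.094236 (the viral social-media post=true cases).
Hence the posterior is 0.199500/0.447285 ≈ 0.4460.

Pr[viral social-media post | traffic spike] ≈ 0.4460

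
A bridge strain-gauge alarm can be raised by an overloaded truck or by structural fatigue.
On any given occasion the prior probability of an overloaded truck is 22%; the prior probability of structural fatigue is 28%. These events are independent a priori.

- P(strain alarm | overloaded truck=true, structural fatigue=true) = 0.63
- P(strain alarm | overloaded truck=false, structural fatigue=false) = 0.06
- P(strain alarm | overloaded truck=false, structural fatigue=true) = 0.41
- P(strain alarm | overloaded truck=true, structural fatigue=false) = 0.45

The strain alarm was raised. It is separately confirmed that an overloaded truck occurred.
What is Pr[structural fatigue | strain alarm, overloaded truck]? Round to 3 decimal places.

P(strain alarm | overloaded truck) = 0.45·0.72 + 0.63·0.28 = 0.324000 + 0.176400 = 0.500400
Restricting to configurations with structural fatigue present: 0.63·0.28 = 0.176400.
So P(structural fatigue | strain alarm, overloaded truck) = 0.176400/0.500400 ≈ 0.353.

Pr[structural fatigue | strain alarm, overloaded truck] ≈ 0.353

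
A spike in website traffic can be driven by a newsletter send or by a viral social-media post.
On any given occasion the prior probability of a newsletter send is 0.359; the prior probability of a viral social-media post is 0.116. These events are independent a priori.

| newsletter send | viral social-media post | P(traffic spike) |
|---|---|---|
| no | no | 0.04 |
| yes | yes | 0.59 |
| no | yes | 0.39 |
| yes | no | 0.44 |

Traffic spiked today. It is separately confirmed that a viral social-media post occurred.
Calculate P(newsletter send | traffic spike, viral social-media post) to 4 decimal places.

P(newsletter send | traffic spike, viral social-media post) ≈ 0.4587

Enumerate both values of newsletter send and weight by the priors:
  P(traffic spike | viral social-media post) = 0.39·0.641 + 0.59·0.359
        = 0.249990 + 0.211810 = 0.461800
Configurations with newsletter send contribute 0.211810, so
  P(newsletter send | traffic spike, viral social-media post) = 0.211810 / 0.461800 ≈ 0.4587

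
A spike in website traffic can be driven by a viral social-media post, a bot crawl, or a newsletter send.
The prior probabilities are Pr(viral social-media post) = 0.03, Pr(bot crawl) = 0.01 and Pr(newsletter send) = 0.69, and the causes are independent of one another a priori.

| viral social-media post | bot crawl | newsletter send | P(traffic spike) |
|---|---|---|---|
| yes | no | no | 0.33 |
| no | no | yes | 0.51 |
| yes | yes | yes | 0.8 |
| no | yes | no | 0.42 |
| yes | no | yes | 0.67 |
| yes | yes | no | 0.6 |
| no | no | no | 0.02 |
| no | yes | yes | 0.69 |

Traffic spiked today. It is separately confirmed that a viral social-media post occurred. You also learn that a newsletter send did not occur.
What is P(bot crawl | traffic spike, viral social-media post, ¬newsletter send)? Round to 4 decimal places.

P(traffic spike | viral social-media post, ¬newsletter send) = 0.33·0.99 + 0.6·0.01 = 0.326700 + 0.006000 = 0.332700
Restricting to configurations with bot crawl present: 0.6·0.01 = 0.006000.
Hence the posterior is 0.006000/0.332700 ≈ 0.0180.

P(bot crawl | traffic spike, viral social-media post, ¬newsletter send) ≈ 0.0180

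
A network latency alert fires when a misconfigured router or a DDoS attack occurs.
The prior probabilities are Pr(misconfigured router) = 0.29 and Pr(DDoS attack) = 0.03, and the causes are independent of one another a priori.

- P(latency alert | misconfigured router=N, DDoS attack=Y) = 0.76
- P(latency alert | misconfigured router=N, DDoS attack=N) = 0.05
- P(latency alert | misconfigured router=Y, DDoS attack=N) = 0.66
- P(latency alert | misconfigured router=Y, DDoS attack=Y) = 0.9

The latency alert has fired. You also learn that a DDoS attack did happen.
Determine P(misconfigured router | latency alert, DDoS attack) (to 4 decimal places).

P(misconfigured router | latency alert, DDoS attack) ≈ 0.3260

For the numerator, keep only misconfigured router=true terms: 0.9·0.29 = 0.261000
Denominator P(latency alert | DDoS attack): 0.76·0.71 + 0.9·0.29 = 0.800600
Posterior = 0.261000 / 0.800600 ≈ 0.3260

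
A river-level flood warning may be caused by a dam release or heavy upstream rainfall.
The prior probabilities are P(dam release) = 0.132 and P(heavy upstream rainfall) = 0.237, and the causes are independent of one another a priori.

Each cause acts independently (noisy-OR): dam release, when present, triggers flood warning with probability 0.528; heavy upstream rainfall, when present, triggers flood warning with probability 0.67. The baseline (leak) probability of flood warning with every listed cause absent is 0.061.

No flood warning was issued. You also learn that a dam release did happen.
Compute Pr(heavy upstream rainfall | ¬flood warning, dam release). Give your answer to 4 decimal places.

Under noisy-OR, P(flood warning | causes) = 1 − (1−0.061)·∏(1−qᵢ) over the active causes.
P(¬flood warning | dam release) = 0.443208×0.763 + 0.146259×0.237 = 0.338168 + 0.034663 = 0.372831
The heavy upstream rainfall-present share is 0.146259×0.237 = 0.034663.
P(heavy upstream rainfall | ¬flood warning, dam release) = 0.034663 / 0.372831 ≈ 0.0930

Pr(heavy upstream rainfall | ¬flood warning, dam release) ≈ 0.0930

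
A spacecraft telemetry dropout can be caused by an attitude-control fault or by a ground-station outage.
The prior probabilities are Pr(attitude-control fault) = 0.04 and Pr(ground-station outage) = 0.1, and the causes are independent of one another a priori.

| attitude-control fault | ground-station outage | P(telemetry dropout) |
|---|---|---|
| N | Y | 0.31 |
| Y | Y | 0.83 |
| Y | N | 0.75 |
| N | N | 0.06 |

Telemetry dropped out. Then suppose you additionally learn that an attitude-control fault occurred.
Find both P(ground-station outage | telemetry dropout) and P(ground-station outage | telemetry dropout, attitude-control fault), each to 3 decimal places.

P(telemetry dropout) = 0.06*0.96*0.9 + 0.31*0.96*0.1 + 0.75*0.04*0.9 + 0.83*0.04*0.1 = 0.051840 + 0.029760 + 0.027000 + 0.003320 = 0.111920
Of this, 0.033080 comes from 0.029760 + 0.003320 (the ground-station outage=true cases).
Hence the posterior is 0.033080/0.111920 ≈ 0.296.

Now condition on the additional information:
P(telemetry dropout | attitude-control fault) = 0.75*0.9 + 0.83*0.1 = 0.675000 + 0.083000 = 0.758000
Restricting to configurations with ground-station outage present: 0.83*0.1 = 0.083000.
So P(ground-station outage | telemetry dropout, attitude-control fault) = 0.083000/0.758000 ≈ 0.109.

P(ground-station outage | telemetry dropout) ≈ 0.296; P(ground-station outage | telemetry dropout, attitude-control fault) ≈ 0.109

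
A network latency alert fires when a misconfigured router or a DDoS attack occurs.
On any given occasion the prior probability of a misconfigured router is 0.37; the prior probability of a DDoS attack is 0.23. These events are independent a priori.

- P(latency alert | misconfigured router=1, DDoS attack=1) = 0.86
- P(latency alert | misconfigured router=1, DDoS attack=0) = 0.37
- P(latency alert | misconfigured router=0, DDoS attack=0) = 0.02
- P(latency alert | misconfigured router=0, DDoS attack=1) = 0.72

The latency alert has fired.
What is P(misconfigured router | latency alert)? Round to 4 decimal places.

Enumerate the 4 (misconfigured router, DDoS attack) configurations and weight by the priors:
  P(latency alert) = 0.02×0.63×0.77 + 0.72×0.63×0.23 + 0.37×0.37×0.77 + 0.86×0.37×0.23
        = 0.009702 + 0.104328 + 0.105413 + 0.073186 = 0.292629
Keeping only the misconfigured router-present terms gives 0.178599, so
  P(misconfigured router | latency alert) = 0.178599 / 0.292629 ≈ 0.6103

P(misconfigured router | latency alert) ≈ 0.6103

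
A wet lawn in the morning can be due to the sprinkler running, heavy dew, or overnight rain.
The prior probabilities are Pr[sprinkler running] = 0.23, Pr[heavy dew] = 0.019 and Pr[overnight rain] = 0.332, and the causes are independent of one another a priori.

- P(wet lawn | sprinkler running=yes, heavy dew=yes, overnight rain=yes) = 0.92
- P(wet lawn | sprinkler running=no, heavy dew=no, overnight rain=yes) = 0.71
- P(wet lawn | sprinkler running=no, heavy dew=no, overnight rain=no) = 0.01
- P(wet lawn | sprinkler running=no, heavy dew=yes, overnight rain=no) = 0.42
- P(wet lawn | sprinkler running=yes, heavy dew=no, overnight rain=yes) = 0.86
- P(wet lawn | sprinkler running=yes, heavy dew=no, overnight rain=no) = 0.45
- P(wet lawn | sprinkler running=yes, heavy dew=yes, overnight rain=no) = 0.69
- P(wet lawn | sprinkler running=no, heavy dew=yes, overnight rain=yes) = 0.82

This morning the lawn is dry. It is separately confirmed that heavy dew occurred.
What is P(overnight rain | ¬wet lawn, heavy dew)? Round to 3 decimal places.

P(overnight rain | ¬wet lawn, heavy dew) ≈ 0.131

Sum P(¬wet lawn|·) weighted by the priors over the 4 (sprinkler running, overnight rain) configurations:
  P(¬wet lawn | heavy dew) = 0.58×0.77×0.668 + 0.18×0.77×0.332 + 0.31×0.23×0.668 + 0.08×0.23×0.332
        = 0.298329 + 0.046015 + 0.047628 + 0.006109 = 0.398081
The terms with overnight rain present sum to 0.052124, so
  P(overnight rain | ¬wet lawn, heavy dew) = 0.052124 / 0.398081 ≈ 0.131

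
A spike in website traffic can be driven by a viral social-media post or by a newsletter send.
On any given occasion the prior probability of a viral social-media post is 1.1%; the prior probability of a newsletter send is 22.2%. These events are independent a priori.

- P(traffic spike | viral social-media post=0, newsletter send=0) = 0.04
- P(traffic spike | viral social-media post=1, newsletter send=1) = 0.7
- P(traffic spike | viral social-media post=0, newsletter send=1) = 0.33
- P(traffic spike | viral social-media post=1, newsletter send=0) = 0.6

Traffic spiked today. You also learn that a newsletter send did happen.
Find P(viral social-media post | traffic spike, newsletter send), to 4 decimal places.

P(viral social-media post | traffic spike, newsletter send) ≈ 0.0230

Numerator (weight on configurations with viral social-media post): 0.7×0.011 = 0.007700
Normalizer over all consistent configurations: 0.33×0.989 + 0.7×0.011 = 0.334070
P(viral social-media post | traffic spike, newsletter send) = 0.007700/0.334070 ≈ 0.0230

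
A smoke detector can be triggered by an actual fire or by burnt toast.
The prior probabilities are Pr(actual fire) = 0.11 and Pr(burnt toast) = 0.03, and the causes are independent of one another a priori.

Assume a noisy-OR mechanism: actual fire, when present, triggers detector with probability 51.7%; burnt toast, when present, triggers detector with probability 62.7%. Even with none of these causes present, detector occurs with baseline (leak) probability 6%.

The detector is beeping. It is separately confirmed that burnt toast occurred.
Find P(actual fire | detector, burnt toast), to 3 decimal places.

Under noisy-OR, P(detector | causes) = 1 − (1−0.06)·∏(1−qᵢ) over the active causes.
By total probability over both values of actual fire:
  P(detector | burnt toast) = 0.64938·0.89 + 0.830651·0.11
        = 0.577948 + 0.091372 = 0.669320
The terms with actual fire present sum to 0.091372, so
  P(actual fire | detector, burnt toast) = 0.091372 / 0.669320 ≈ 0.137

P(actual fire | detector, burnt toast) ≈ 0.137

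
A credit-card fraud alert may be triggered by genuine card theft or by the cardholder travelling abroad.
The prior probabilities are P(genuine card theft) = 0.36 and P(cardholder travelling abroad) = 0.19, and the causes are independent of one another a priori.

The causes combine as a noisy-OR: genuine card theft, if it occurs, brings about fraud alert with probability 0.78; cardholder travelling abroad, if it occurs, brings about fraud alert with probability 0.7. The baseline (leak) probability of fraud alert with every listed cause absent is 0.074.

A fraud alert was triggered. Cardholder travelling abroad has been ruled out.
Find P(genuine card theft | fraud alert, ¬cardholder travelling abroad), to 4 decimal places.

Under noisy-OR, P(fraud alert | causes) = 1 − (1−0.074)·∏(1−qᵢ) over the active causes.
Enumerate both values of genuine card theft and weight by the priors:
  P(fraud alert | ¬cardholder travelling abroad) = 0.074×0.64 + 0.79628×0.36
        = 0.047360 + 0.286661 = 0.334021
Configurations with genuine card theft contribute 0.286661, so
  P(genuine card theft | fraud alert, ¬cardholder travelling abroad) = 0.286661 / 0.334021 ≈ 0.8582

P(genuine card theft | fraud alert, ¬cardholder travelling abroad) ≈ 0.8582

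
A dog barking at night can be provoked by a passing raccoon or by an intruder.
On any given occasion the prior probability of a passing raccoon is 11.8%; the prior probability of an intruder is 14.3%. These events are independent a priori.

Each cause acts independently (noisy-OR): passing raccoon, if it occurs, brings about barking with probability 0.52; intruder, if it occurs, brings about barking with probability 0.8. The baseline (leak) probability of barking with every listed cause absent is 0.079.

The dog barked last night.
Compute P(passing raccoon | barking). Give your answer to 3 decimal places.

Under noisy-OR, P(barking | causes) = 1 − (1−0.079)·∏(1−qᵢ) over the active causes.
P(barking) = 0.079·0.882·0.857 + 0.8158·0.882·0.143 + 0.55792·0.118·0.857 + 0.911584·0.118·0.143 = 0.059714 + 0.102894 + 0.056420 + 0.015382 = 0.234410
The passing raccoon-present share is 0.056420 + 0.015382 = 0.071802.
P(passing raccoon | barking) = 0.071802 / 0.234410 ≈ 0.306

P(passing raccoon | barking) ≈ 0.306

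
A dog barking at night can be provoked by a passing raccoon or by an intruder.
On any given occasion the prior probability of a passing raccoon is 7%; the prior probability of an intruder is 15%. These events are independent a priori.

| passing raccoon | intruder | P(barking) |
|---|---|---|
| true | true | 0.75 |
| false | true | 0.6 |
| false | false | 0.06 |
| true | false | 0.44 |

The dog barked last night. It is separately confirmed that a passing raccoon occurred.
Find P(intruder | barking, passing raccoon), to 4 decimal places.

P(intruder | barking, passing raccoon) ≈ 0.2312

Sum P(barking|·) weighted by the priors over both values of intruder:
  P(barking | passing raccoon) = 0.44×0.85 + 0.75×0.15
        = 0.374000 + 0.112500 = 0.486500
The terms with intruder present sum to 0.112500, so
  P(intruder | barking, passing raccoon) = 0.112500 / 0.486500 ≈ 0.2312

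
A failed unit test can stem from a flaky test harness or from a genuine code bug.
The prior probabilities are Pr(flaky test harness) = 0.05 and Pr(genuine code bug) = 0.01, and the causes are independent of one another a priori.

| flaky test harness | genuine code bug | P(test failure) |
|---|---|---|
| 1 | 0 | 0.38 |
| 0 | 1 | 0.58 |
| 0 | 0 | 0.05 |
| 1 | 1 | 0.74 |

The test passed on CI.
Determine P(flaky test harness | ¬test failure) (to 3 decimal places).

Weight on flaky test harness=true, given the evidence: 0.030690 + 0.000130 = 0.030820
Denominator P(¬test failure): 0.95×0.95×0.99 + 0.42×0.95×0.01 + 0.62×0.05×0.99 + 0.26×0.05×0.01 = 0.928285
Posterior = 0.030820 / 0.928285 ≈ 0.033

P(flaky test harness | ¬test failure) ≈ 0.033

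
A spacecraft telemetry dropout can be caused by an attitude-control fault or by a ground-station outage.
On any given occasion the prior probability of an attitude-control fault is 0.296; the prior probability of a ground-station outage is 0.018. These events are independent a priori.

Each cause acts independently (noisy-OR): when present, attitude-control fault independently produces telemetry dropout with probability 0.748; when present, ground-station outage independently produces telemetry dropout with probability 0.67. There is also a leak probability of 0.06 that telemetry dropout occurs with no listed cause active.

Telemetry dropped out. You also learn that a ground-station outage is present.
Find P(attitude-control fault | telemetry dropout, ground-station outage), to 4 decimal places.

Under noisy-OR, P(telemetry dropout | causes) = 1 − (1−0.06)·∏(1−qᵢ) over the active causes.
Numerator (weight on configurations with attitude-control fault): 0.92183·0.296 = 0.272862
Normalizer over all consistent configurations: 0.6898·0.704 + 0.92183·0.296 = 0.758481
Posterior = 0.272862 / 0.758481 ≈ 0.3597

P(attitude-control fault | telemetry dropout, ground-station outage) ≈ 0.3597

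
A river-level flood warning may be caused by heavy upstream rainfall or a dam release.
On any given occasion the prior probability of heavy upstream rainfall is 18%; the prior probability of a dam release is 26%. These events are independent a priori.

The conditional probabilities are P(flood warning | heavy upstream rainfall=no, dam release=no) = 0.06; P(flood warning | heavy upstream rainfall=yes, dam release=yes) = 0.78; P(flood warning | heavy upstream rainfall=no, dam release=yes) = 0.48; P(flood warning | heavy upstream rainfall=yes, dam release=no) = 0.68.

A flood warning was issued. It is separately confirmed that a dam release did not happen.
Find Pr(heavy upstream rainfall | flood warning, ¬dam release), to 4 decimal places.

Pr(heavy upstream rainfall | flood warning, ¬dam release) ≈ 0.7133

For the numerator, keep only heavy upstream rainfall=true terms: 0.68·0.18 = 0.122400
Denominator P(flood warning | ¬dam release): 0.06·0.82 + 0.68·0.18 = 0.171600
Posterior = 0.122400 / 0.171600 ≈ 0.7133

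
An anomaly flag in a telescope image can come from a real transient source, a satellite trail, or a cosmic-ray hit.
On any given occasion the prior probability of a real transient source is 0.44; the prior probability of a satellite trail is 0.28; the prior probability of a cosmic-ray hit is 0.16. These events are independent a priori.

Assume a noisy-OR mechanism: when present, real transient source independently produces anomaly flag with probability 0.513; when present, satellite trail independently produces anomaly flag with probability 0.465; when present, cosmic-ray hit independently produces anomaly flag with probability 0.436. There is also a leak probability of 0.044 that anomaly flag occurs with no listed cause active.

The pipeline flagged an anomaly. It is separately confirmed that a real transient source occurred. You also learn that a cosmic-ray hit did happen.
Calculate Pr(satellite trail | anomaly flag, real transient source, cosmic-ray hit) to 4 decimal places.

Pr(satellite trail | anomaly flag, real transient source, cosmic-ray hit) ≈ 0.3119

Under noisy-OR, P(anomaly flag | causes) = 1 − (1−0.044)·∏(1−qᵢ) over the active causes.
Sum P(anomaly flag|·) weighted by the priors over both values of satellite trail:
  P(anomaly flag | real transient source, cosmic-ray hit) = 0.737417·0.72 + 0.859518·0.28
        = 0.530940 + 0.240665 = 0.771605
The terms with satellite trail present sum to 0.240665, so
  P(satellite trail | anomaly flag, real transient source, cosmic-ray hit) = 0.240665 / 0.771605 ≈ 0.3119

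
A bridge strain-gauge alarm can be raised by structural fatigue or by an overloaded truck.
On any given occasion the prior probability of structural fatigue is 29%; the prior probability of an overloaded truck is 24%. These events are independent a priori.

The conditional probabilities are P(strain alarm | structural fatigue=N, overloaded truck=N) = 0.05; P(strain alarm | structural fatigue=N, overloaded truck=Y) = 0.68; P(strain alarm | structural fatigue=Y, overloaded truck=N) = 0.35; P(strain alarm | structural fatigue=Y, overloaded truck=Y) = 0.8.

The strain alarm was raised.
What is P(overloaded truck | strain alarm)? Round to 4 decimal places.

Sum P(strain alarm|·) weighted by the priors over the 4 (structural fatigue, overloaded truck) configurations:
  P(strain alarm) = 0.05·0.71·0.76 + 0.68·0.71·0.24 + 0.35·0.29·0.76 + 0.8·0.29·0.24
        = 0.026980 + 0.115872 + 0.077140 + 0.055680 = 0.275672
Configurations with overloaded truck contribute 0.171552, so
  P(overloaded truck | strain alarm) = 0.171552 / 0.275672 ≈ 0.6223

P(overloaded truck | strain alarm) ≈ 0.6223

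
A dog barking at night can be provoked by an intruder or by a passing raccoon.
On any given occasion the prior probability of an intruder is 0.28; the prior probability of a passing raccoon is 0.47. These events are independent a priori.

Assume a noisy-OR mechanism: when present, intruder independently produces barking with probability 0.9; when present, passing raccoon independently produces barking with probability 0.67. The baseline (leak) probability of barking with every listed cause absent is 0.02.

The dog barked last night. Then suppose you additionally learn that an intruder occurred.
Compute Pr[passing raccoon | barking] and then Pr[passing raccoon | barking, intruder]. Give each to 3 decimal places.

Pr[passing raccoon | barking] ≈ 0.716; Pr[passing raccoon | barking, intruder] ≈ 0.488

Under noisy-OR, P(barking | causes) = 1 − (1−0.02)·∏(1−qᵢ) over the active causes.
P(barking) = 0.02×0.72×0.53 + 0.6766×0.72×0.47 + 0.902×0.28×0.53 + 0.96766×0.28×0.47 = 0.007632 + 0.228961 + 0.133857 + 0.127344 = 0.497794
Of this, 0.356305 comes from 0.228961 + 0.127344 (the passing raccoon=true cases).
So P(passing raccoon | barking) = 0.356305/0.497794 ≈ 0.716.

Now condition on the additional information:
P(barking | intruder) = 0.902·0.53 + 0.96766·0.47 = 0.478060 + 0.454800 = 0.932860
The passing raccoon-present share is 0.96766·0.47 = 0.454800.
So P(passing raccoon | barking, intruder) = 0.454800/0.932860 ≈ 0.488.
This is intercausal reasoning (explaining away): once intruder accounts for the barking, passing raccoon becomes less likely.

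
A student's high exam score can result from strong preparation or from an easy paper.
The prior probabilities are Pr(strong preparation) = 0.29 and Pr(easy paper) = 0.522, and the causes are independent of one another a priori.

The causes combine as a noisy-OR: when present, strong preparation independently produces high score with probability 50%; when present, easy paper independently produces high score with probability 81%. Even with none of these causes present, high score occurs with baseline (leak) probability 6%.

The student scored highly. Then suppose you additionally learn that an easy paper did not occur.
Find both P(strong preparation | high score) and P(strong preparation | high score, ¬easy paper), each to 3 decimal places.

P(strong preparation | high score) ≈ 0.394; P(strong preparation | high score, ¬easy paper) ≈ 0.783

Under noisy-OR, P(high score | causes) = 1 − (1−0.06)·∏(1−qᵢ) over the active causes.
Numerator (weight on configurations with strong preparation): 0.073469 + 0.137862 = 0.211331
The normalizing constant is 0.06·0.71·0.478 + 0.8214·0.71·0.522 + 0.53·0.29·0.478 + 0.9107·0.29·0.522 = 0.536121
P(strong preparation | high score) = 0.211331/0.536121 ≈ 0.394

With the extra evidence:
Sum P(high score|·) weighted by the priors over both values of strong preparation:
  P(high score | ¬easy paper) = 0.06·0.71 + 0.53·0.29
        = 0.042600 + 0.153700 = 0.196300
Configurations with strong preparation contribute 0.153700, so
  P(strong preparation | high score, ¬easy paper) = 0.153700 / 0.196300 ≈ 0.783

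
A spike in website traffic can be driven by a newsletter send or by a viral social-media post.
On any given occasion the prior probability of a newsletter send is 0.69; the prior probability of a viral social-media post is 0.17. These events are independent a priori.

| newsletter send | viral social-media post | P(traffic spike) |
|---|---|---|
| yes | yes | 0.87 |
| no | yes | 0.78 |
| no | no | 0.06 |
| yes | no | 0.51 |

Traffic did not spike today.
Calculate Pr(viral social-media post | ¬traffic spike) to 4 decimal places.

Numerator (weight on configurations with viral social-media post): 0.011594 + 0.015249 = 0.026843
Normalizer over all consistent configurations: 0.94×0.31×0.83 + 0.22×0.31×0.17 + 0.49×0.69×0.83 + 0.13×0.69×0.17 = 0.549328
Posterior = 0.026843 / 0.549328 ≈ 0.0489

Pr(viral social-media post | ¬traffic spike) ≈ 0.0489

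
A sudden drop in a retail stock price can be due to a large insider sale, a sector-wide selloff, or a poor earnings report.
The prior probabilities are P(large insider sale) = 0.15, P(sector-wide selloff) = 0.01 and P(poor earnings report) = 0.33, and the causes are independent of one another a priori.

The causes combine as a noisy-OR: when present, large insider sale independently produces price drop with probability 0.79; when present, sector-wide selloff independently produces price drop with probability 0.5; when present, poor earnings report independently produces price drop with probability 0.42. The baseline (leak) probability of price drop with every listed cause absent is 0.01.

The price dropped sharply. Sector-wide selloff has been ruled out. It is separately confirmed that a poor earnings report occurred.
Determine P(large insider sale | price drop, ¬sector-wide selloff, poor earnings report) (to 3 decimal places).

Under noisy-OR, P(price drop | causes) = 1 − (1−0.01)·∏(1−qᵢ) over the active causes.
P(price drop | ¬sector-wide selloff, poor earnings report) = 0.4258×0.85 + 0.879418×0.15 = 0.361930 + 0.131913 = 0.493843
The large insider sale-present share is 0.879418×0.15 = 0.131913.
So P(large insider sale | price drop, ¬sector-wide selloff, poor earnings report) = 0.131913/0.493843 ≈ 0.267.

P(large insider sale | price drop, ¬sector-wide selloff, poor earnings report) ≈ 0.267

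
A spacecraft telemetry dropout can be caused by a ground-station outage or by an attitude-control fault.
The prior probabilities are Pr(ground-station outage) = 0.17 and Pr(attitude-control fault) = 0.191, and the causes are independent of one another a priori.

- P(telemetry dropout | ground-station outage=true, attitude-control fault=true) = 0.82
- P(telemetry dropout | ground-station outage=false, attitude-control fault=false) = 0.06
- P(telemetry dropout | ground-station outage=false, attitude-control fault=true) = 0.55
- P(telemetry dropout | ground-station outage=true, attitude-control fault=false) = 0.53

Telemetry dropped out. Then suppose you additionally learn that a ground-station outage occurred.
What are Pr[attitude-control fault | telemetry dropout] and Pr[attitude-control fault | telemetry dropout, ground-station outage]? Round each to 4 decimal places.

Pr[attitude-control fault | telemetry dropout] ≈ 0.5014; Pr[attitude-control fault | telemetry dropout, ground-station outage] ≈ 0.2675

Enumerate the 4 (ground-station outage, attitude-control fault) configurations and weight by the priors:
  P(telemetry dropout) = 0.06×0.83×0.809 + 0.55×0.83×0.191 + 0.53×0.17×0.809 + 0.82×0.17×0.191
        = 0.040288 + 0.087192 + 0.072891 + 0.026625 = 0.226996
The terms with attitude-control fault present sum to 0.113817, so
  P(attitude-control fault | telemetry dropout) = 0.113817 / 0.226996 ≈ 0.5014

Now condition on the additional information:
P(telemetry dropout | ground-station outage) = 0.53*0.809 + 0.82*0.191 = 0.428770 + 0.156620 = 0.585390
The attitude-control fault-present share is 0.82*0.191 = 0.156620.
Hence the posterior is 0.156620/0.585390 ≈ 0.2675.
This is intercausal reasoning (explaining away): once ground-station outage accounts for the telemetry dropout, attitude-control fault becomes less likely.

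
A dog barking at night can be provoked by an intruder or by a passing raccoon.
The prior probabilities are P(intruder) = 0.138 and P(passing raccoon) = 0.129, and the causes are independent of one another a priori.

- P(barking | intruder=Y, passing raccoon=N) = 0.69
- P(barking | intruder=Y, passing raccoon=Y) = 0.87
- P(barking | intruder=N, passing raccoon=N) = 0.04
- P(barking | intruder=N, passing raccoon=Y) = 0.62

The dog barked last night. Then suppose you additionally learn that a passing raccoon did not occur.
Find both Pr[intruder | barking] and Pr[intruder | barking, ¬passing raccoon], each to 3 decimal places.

Pr[intruder | barking] ≈ 0.499; Pr[intruder | barking, ¬passing raccoon] ≈ 0.734

Weight on intruder=true, given the evidence: 0.082937 + 0.015488 = 0.098425
Denominator P(barking): 0.04*0.862*0.871 + 0.62*0.862*0.129 + 0.69*0.138*0.871 + 0.87*0.138*0.129 = 0.197400
P(intruder | barking) = 0.098425/0.197400 ≈ 0.499

Now condition on the additional information:
Sum P(barking|·) weighted by the priors over both values of intruder:
  P(barking | ¬passing raccoon) = 0.04×0.862 + 0.69×0.138
        = 0.034480 + 0.095220 = 0.129700
Keeping only the intruder-present terms gives 0.095220, so
  P(intruder | barking, ¬passing raccoon) = 0.095220 / 0.129700 ≈ 0.734
With passing raccoon excluded, intruder must carry more of the explanatory weight for the barking.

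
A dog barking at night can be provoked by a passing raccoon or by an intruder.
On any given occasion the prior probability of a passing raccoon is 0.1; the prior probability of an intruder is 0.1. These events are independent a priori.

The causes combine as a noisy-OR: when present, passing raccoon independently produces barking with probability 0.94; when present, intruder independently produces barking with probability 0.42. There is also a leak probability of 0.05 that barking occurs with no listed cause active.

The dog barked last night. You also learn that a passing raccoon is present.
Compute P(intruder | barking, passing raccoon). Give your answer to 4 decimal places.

P(intruder | barking, passing raccoon) ≈ 0.1023

Under noisy-OR, P(barking | causes) = 1 − (1−0.05)·∏(1−qᵢ) over the active causes.
P(barking | passing raccoon) = 0.943×0.9 + 0.96694×0.1 = 0.848700 + 0.096694 = 0.945394
The intruder-present share is 0.96694×0.1 = 0.096694.
Hence the posterior is 0.096694/0.945394 ≈ 0.1023.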